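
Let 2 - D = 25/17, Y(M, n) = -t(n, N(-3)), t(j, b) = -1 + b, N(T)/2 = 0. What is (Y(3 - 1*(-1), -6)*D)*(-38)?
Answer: -342/17 ≈ -20.118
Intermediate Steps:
N(T) = 0 (N(T) = 2*0 = 0)
Y(M, n) = 1 (Y(M, n) = -(-1 + 0) = -1*(-1) = 1)
D = 9/17 (D = 2 - 25/17 = 9/17 ≈ 0.52941)
(Y(3 - 1*(-1), -6)*D)*(-38) = (1*(9/17))*(-38) = (9/17)*(-38) = -342/17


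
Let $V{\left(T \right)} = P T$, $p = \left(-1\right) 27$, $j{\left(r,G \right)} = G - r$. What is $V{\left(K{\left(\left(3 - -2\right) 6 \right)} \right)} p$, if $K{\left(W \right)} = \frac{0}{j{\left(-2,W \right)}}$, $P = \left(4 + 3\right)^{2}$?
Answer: $0$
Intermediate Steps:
$P = 49$ ($P = 7^{2} = 49$)
$K{\left(W \right)} = 0$ ($K{\left(W \right)} = \frac{0}{W - -2} = \frac{0}{W + 2} = \frac{0}{2 + W} = 0$)
$p = -27$
$V{\left(T \right)} = 49 T$
$V{\left(K{\left(\left(3 - -2\right) 6 \right)} \right)} p = 49 \cdot 0 \left(-27\right) = 0 \left(-27\right) = 0$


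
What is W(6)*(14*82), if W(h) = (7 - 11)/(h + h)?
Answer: -1148/3 ≈ -382.67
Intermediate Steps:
W(h) = -2/h (W(h) = -4*1/(2*h) = -2/h)
W(6)*(14*82) = (-2/6)*(14*82) = -2*⅙*1148 = -⅓*1148 = -1148/3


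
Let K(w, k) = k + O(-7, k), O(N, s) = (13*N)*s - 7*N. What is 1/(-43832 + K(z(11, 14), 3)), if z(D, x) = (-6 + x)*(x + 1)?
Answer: -1/44053 ≈ -2.2700e-5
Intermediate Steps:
z(D, x) = (1 + x)*(-6 + x) (z(D, x) = (-6 + x)*(1 + x) = (1 + x)*(-6 + x))
O(N, s) = -7*N + 13*N*s (O(N, s) = 13*N*s - 7*N = -7*N + 13*N*s)
K(w, k) = 49 - 90*k (K(w, k) = k - 7*(-7 + 13*k) = k + (49 - 91*k) = 49 - 90*k)
1/(-43832 + K(z(11, 14), 3)) = 1/(-43832 + (49 - 90*3)) = 1/(-43832 + (49 - 270)) = 1/(-43832 - 221) = 1/(-44053) = -1/44053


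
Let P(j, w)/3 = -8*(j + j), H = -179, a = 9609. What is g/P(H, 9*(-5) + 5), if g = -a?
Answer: -3203/2864 ≈ -1.1184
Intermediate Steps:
P(j, w) = -48*j (P(j, w) = 3*(-8*(j + j)) = 3*(-16*j) = -48*j)
g = -9609 (g = -1*9609 = -9609)
g/P(H, 9*(-5) + 5) = -9609/((-48*(-179))) = -9609/8592 = -9609*1/8592 = -3203/2864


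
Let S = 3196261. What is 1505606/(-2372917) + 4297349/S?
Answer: 5384942757867/7584462063337 ≈ 0.71000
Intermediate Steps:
1505606/(-2372917) + 4297349/S = 1505606/(-2372917) + 4297349/3196261 = 1505606*(-1/2372917) + 4297349*(1/3196261) = -1505606/2372917 + 4297349/3196261 = 5384942757867/7584462063337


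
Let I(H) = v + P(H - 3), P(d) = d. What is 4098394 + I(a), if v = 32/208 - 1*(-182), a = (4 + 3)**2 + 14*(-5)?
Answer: 53281178/13 ≈ 4.0986e+6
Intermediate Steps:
a = -21 (a = 7**2 - 70 = 49 - 70 = -21)
v = 2368/13 (v = 32*(1/208) + 182 = 2/13 + 182 = 2368/13 ≈ 182.15)
I(H) = 2329/13 + H (I(H) = 2368/13 + (H - 3) = 2368/13 + (-3 + H) = 2329/13 + H)
4098394 + I(a) = 4098394 + (2329/13 - 21) = 4098394 + 2056/13 = 53281178/13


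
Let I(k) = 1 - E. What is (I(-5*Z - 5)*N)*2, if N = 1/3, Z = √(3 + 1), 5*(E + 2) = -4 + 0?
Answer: 38/15 ≈ 2.5333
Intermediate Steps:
E = -14/5 (E = -2 + (-4 + 0)/5 = -2 + (⅕)*(-4) = -2 - ⅘ = -14/5 ≈ -2.8000)
Z = 2 (Z = √4 = 2)
I(k) = 19/5 (I(k) = 1 - 1*(-14/5) = 1 + 14/5 = 19/5)
N = ⅓ ≈ 0.33333
(I(-5*Z - 5)*N)*2 = ((19/5)*(⅓))*2 = (19/15)*2 = 38/15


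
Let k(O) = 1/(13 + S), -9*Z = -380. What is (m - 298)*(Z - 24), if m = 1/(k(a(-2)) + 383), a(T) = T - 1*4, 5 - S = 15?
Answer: -28101154/5175 ≈ -5430.2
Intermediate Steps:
S = -10 (S = 5 - 1*15 = 5 - 15 = -10)
Z = 380/9 (Z = -⅑*(-380) = 380/9 ≈ 42.222)
a(T) = -4 + T (a(T) = T - 4 = -4 + T)
k(O) = ⅓ (k(O) = 1/(13 - 10) = 1/3 = ⅓)
m = 3/1150 (m = 1/(⅓ + 383) = 1/(1150/3) = 3/1150 ≈ 0.0026087)
(m - 298)*(Z - 24) = (3/1150 - 298)*(380/9 - 24) = -342697/1150*164/9 = -28101154/5175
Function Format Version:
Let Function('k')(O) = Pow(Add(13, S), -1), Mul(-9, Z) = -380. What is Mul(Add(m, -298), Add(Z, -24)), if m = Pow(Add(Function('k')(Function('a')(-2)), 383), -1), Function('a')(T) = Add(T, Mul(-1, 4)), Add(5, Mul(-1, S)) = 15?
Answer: Rational(-28101154, 5175) ≈ -5430.2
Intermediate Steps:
S = -10 (S = Add(5, Mul(-1, 15)) = Add(5, -15) = -10)
Z = Rational(380, 9) (Z = Mul(Rational(-1, 9), -380) = Rational(380, 9) ≈ 42.222)
Function('a')(T) = Add(-4, T) (Function('a')(T) = Add(T, -4) = Add(-4, T))
Function('k')(O) = Rational(1, 3) (Function('k')(O) = Pow(Add(13, -10), -1) = Pow(3, -1) = Rational(1, 3))
m = Rational(3, 1150) (m = Pow(Add(Rational(1, 3), 383), -1) = Pow(Rational(1150, 3), -1) = Rational(3, 1150) ≈ 0.0026087)
Mul(Add(m, -298), Add(Z, -24)) = Mul(Add(Rational(3, 1150), -298), Add(Rational(380, 9), -24)) = Mul(Rational(-342697, 1150), Rational(164, 9)) = Rational(-28101154, 5175)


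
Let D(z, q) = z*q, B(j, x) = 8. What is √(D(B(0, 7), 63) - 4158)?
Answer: 3*I*√406 ≈ 60.448*I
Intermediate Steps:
D(z, q) = q*z
√(D(B(0, 7), 63) - 4158) = √(63*8 - 4158) = √(504 - 4158) = √(-3654) = 3*I*√406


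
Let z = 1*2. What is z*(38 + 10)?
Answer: 96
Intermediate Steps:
z = 2
z*(38 + 10) = 2*(38 + 10) = 2*48 = 96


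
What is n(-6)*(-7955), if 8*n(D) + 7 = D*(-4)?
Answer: -135235/8 ≈ -16904.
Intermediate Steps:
n(D) = -7/8 - D/2 (n(D) = -7/8 + (D*(-4))/8 = -7/8 + (-4*D)/8 = -7/8 - D/2)
n(-6)*(-7955) = (-7/8 - 1/2*(-6))*(-7955) = (-7/8 + 3)*(-7955) = (17/8)*(-7955) = -135235/8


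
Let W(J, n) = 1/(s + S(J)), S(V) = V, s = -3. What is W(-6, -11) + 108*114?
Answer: 110807/9 ≈ 12312.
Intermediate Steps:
W(J, n) = 1/(-3 + J)
W(-6, -11) + 108*114 = 1/(-3 - 6) + 108*114 = 1/(-9) + 12312 = -⅑ + 12312 = 110807/9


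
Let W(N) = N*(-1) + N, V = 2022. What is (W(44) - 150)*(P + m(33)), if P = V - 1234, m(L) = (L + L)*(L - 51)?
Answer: 60000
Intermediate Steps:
m(L) = 2*L*(-51 + L) (m(L) = (2*L)*(-51 + L) = 2*L*(-51 + L))
W(N) = 0 (W(N) = -N + N = 0)
P = 788 (P = 2022 - 1234 = 788)
(W(44) - 150)*(P + m(33)) = (0 - 150)*(788 + 2*33*(-51 + 33)) = -150*(788 + 2*33*(-18)) = -150*(788 - 1188) = -150*(-400) = 60000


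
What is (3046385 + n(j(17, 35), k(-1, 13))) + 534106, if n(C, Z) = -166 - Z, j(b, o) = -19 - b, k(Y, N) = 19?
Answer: 3580306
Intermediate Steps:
(3046385 + n(j(17, 35), k(-1, 13))) + 534106 = (3046385 + (-166 - 1*19)) + 534106 = (3046385 + (-166 - 19)) + 534106 = (3046385 - 185) + 534106 = 3046200 + 534106 = 3580306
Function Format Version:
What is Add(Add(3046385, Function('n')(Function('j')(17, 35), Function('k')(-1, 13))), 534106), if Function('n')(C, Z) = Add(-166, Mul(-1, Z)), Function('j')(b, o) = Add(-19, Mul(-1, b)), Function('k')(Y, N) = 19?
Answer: 3580306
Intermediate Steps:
Add(Add(3046385, Function('n')(Function('j')(17, 35), Function('k')(-1, 13))), 534106) = Add(Add(3046385, Add(-166, Mul(-1, 19))), 534106) = Add(Add(3046385, Add(-166, -19)), 534106) = Add(Add(3046385, -185), 534106) = Add(3046200, 534106) = 3580306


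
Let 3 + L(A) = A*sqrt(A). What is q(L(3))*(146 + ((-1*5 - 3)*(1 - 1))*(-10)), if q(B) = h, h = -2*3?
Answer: -876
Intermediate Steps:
L(A) = -3 + A**(3/2) (L(A) = -3 + A*sqrt(A) = -3 + A**(3/2))
h = -6
q(B) = -6
q(L(3))*(146 + ((-1*5 - 3)*(1 - 1))*(-10)) = -6*(146 + ((-1*5 - 3)*(1 - 1))*(-10)) = -6*(146 + ((-5 - 3)*0)*(-10)) = -6*(146 - 8*0*(-10)) = -6*(146 + 0*(-10)) = -6*(146 + 0) = -6*146 = -876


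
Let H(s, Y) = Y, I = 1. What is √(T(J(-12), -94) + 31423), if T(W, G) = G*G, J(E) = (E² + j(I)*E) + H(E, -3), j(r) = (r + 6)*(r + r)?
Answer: √40259 ≈ 200.65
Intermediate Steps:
j(r) = 2*r*(6 + r) (j(r) = (6 + r)*(2*r) = 2*r*(6 + r))
J(E) = -3 + E² + 14*E (J(E) = (E² + (2*1*(6 + 1))*E) - 3 = (E² + (2*1*7)*E) - 3 = (E² + 14*E) - 3 = -3 + E² + 14*E)
T(W, G) = G²
√(T(J(-12), -94) + 31423) = √((-94)² + 31423) = √(8836 + 31423) = √40259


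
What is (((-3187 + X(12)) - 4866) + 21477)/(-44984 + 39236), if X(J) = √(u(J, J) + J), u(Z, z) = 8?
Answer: -3356/1437 - √5/2874 ≈ -2.3362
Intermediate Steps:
X(J) = √(8 + J)
(((-3187 + X(12)) - 4866) + 21477)/(-44984 + 39236) = (((-3187 + √(8 + 12)) - 4866) + 21477)/(-44984 + 39236) = (((-3187 + √20) - 4866) + 21477)/(-5748) = (((-3187 + 2*√5) - 4866) + 21477)*(-1/5748) = ((-8053 + 2*√5) + 21477)*(-1/5748) = (13424 + 2*√5)*(-1/5748) = -3356/1437 - √5/2874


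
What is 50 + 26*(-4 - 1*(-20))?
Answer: 466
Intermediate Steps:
50 + 26*(-4 - 1*(-20)) = 50 + 26*(-4 + 20) = 50 + 26*16 = 50 + 416 = 466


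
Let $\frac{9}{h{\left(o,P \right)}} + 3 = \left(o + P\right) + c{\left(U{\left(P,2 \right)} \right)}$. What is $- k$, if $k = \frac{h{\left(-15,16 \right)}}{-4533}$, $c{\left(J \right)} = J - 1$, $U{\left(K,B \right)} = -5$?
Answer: $- \frac{3}{12088} \approx -0.00024818$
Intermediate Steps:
$c{\left(J \right)} = -1 + J$
$h{\left(o,P \right)} = \frac{9}{-9 + P + o}$ ($h{\left(o,P \right)} = \frac{9}{-3 - \left(6 - P - o\right)} = \frac{9}{-3 + \left(-6 + P + o\right)} = \frac{9}{-9 + P + o}$)
$k = \frac{3}{12088}$ ($k = \frac{9 \frac{1}{-9 + 16 - 15}}{-4533} = \frac{9}{-8} \left(- \frac{1}{4533}\right) = 9 \left(- \frac{1}{8}\right) \left(- \frac{1}{4533}\right) = \left(- \frac{9}{8}\right) \left(- \frac{1}{4533}\right) = \frac{3}{12088} \approx 0.00024818$)
$- k = \left(-1\right) \frac{3}{12088} = - \frac{3}{12088}$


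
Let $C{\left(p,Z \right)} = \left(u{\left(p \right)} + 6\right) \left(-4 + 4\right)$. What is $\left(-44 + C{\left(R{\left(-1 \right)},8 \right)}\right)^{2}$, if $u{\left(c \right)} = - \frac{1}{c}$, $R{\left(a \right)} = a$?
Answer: $1936$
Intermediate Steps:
$C{\left(p,Z \right)} = 0$ ($C{\left(p,Z \right)} = \left(- \frac{1}{p} + 6\right) \left(-4 + 4\right) = \left(6 - \frac{1}{p}\right) 0 = 0$)
$\left(-44 + C{\left(R{\left(-1 \right)},8 \right)}\right)^{2} = \left(-44 + 0\right)^{2} = \left(-44\right)^{2} = 1936$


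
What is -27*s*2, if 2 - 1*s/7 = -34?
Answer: -13608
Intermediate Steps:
s = 252 (s = 14 - 7*(-34) = 14 + 238 = 252)
-27*s*2 = -27*252*2 = -6804*2 = -13608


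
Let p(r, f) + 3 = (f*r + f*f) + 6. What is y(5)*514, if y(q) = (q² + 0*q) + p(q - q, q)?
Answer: 27242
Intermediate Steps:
p(r, f) = 3 + f² + f*r (p(r, f) = -3 + ((f*r + f*f) + 6) = -3 + ((f*r + f²) + 6) = -3 + ((f² + f*r) + 6) = -3 + (6 + f² + f*r) = 3 + f² + f*r)
y(q) = 3 + 2*q² (y(q) = (q² + 0*q) + (3 + q² + q*(q - q)) = (q² + 0) + (3 + q² + q*0) = q² + (3 + q² + 0) = q² + (3 + q²) = 3 + 2*q²)
y(5)*514 = (3 + 2*5²)*514 = (3 + 2*25)*514 = (3 + 50)*514 = 53*514 = 27242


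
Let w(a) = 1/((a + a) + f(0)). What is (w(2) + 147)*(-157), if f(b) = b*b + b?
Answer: -92473/4 ≈ -23118.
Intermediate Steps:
f(b) = b + b**2 (f(b) = b**2 + b = b + b**2)
w(a) = 1/(2*a) (w(a) = 1/((a + a) + 0*(1 + 0)) = 1/(2*a + 0*1) = 1/(2*a + 0) = 1/(2*a))
(w(2) + 147)*(-157) = ((1/2)/2 + 147)*(-157) = ((1/2)*(1/2) + 147)*(-157) = (1/4 + 147)*(-157) = (589/4)*(-157) = -92473/4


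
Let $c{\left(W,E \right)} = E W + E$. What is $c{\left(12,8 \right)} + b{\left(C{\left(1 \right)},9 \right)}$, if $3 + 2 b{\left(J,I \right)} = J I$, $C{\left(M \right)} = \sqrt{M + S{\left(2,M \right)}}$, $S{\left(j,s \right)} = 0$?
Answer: $107$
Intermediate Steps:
$c{\left(W,E \right)} = E + E W$
$C{\left(M \right)} = \sqrt{M}$ ($C{\left(M \right)} = \sqrt{M + 0} = \sqrt{M}$)
$b{\left(J,I \right)} = - \frac{3}{2} + \frac{I J}{2}$ ($b{\left(J,I \right)} = - \frac{3}{2} + \frac{J I}{2} = - \frac{3}{2} + \frac{I J}{2}$)
$c{\left(12,8 \right)} + b{\left(C{\left(1 \right)},9 \right)} = 8 \left(1 + 12\right) - \left(\frac{3}{2} - \frac{9 \sqrt{1}}{2}\right) = 8 \cdot 13 - \left(\frac{3}{2} - \frac{9}{2}\right) = 104 + \left(- \frac{3}{2} + \frac{9}{2}\right) = 104 + 3 = 107$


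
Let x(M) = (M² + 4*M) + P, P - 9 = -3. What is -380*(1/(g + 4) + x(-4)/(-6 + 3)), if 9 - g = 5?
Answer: 1425/2 ≈ 712.50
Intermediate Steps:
g = 4 (g = 9 - 1*5 = 9 - 5 = 4)
P = 6 (P = 9 - 3 = 6)
x(M) = 6 + M² + 4*M (x(M) = (M² + 4*M) + 6 = 6 + M² + 4*M)
-380*(1/(g + 4) + x(-4)/(-6 + 3)) = -380*(1/(4 + 4) + (6 + (-4)² + 4*(-4))/(-6 + 3)) = -380*(1/8 + (6 + 16 - 16)/(-3)) = -380*(⅛ + 6*(-⅓)) = -380*(⅛ - 2) = -380*(-15/8) = 1425/2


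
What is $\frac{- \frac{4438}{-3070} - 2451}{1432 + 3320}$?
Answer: $- \frac{1880033}{3647160} \approx -0.51548$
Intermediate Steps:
$\frac{- \frac{4438}{-3070} - 2451}{1432 + 3320} = \frac{\left(-4438\right) \left(- \frac{1}{3070}\right) - 2451}{4752} = \left(\frac{2219}{1535} - 2451\right) \frac{1}{4752} = \left(- \frac{3760066}{1535}\right) \frac{1}{4752} = - \frac{1880033}{3647160}$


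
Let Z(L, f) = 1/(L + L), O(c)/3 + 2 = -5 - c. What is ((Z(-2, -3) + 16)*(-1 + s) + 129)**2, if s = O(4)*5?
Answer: 24710841/4 ≈ 6.1777e+6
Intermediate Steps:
O(c) = -21 - 3*c (O(c) = -6 + 3*(-5 - c) = -6 + (-15 - 3*c) = -21 - 3*c)
s = -165 (s = (-21 - 3*4)*5 = (-21 - 12)*5 = -33*5 = -165)
Z(L, f) = 1/(2*L)
((Z(-2, -3) + 16)*(-1 + s) + 129)**2 = (((1/2)/(-2) + 16)*(-1 - 165) + 129)**2 = (((1/2)*(-1/2) + 16)*(-166) + 129)**2 = ((-1/4 + 16)*(-166) + 129)**2 = ((63/4)*(-166) + 129)**2 = (-5229/2 + 129)**2 = (-4971/2)**2 = 24710841/4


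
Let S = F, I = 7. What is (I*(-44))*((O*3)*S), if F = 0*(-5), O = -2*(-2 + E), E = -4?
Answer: 0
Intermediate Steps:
O = 12 (O = -2*(-2 - 4) = -2*(-6) = 12)
F = 0
S = 0
(I*(-44))*((O*3)*S) = (7*(-44))*((12*3)*0) = -11088*0 = -308*0 = 0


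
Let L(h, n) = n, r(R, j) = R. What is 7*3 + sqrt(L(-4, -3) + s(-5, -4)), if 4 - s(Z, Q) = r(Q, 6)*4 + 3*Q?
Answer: 21 + sqrt(29) ≈ 26.385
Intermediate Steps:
s(Z, Q) = 4 - 7*Q (s(Z, Q) = 4 - (Q*4 + 3*Q) = 4 - (4*Q + 3*Q) = 4 - 7*Q)
7*3 + sqrt(L(-4, -3) + s(-5, -4)) = 7*3 + sqrt(-3 + (4 - 7*(-4))) = 21 + sqrt(-3 + (4 + 28)) = 21 + sqrt(-3 + 32) = 21 + sqrt(29)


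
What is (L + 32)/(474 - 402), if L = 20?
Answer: 13/18 ≈ 0.72222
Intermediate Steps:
(L + 32)/(474 - 402) = (20 + 32)/(474 - 402) = 52/72 = 52*(1/72) = 13/18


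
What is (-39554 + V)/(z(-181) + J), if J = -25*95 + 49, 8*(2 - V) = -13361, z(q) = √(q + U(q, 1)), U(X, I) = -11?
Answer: 352452965/21641872 + 303055*I*√3/5410468 ≈ 16.286 + 0.097017*I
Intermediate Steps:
z(q) = √(-11 + q) (z(q) = √(q - 11) = √(-11 + q))
V = 13377/8 (V = 2 - ⅛*(-13361) = 2 + 13361/8 = 13377/8 ≈ 1672.1)
J = -2326 (J = -2375 + 49 = -2326)
(-39554 + V)/(z(-181) + J) = (-39554 + 13377/8)/(√(-11 - 181) - 2326) = -303055/(8*(√(-192) - 2326)) = -303055/(8*(8*I*√3 - 2326)) = -303055/(8*(-2326 + 8*I*√3))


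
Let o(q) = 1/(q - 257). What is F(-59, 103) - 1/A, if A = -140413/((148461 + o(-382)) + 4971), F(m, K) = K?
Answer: 9339605468/89723907 ≈ 104.09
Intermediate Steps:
o(q) = 1/(-257 + q)
A = -89723907/98043047 (A = -140413/((148461 + 1/(-257 - 382)) + 4971) = -140413/((148461 + 1/(-639)) + 4971) = -140413/((148461 - 1/639) + 4971) = -140413/(94866578/639 + 4971) = -140413/98043047/639 = -140413*639/98043047 = -89723907/98043047 ≈ -0.91515)
F(-59, 103) - 1/A = 103 - 1/(-89723907/98043047) = 103 - 1*(-98043047/89723907) = 103 + 98043047/89723907 = 9339605468/89723907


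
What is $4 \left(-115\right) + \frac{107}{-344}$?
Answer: $- \frac{158347}{344} \approx -460.31$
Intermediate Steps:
$4 \left(-115\right) + \frac{107}{-344} = -460 + 107 \left(- \frac{1}{344}\right) = -460 - \frac{107}{344} = - \frac{158347}{344}$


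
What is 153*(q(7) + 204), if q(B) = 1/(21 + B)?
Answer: 874089/28 ≈ 31217.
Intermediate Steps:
153*(q(7) + 204) = 153*(1/(21 + 7) + 204) = 153*(1/28 + 204) = 153*(5713/28) = 874089/28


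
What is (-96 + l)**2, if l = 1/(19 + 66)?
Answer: 66569281/7225 ≈ 9213.7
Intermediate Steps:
l = 1/85 ≈ 0.011765
(-96 + l)**2 = (-96 + 1/85)**2 = (-8159/85)**2 = 66569281/7225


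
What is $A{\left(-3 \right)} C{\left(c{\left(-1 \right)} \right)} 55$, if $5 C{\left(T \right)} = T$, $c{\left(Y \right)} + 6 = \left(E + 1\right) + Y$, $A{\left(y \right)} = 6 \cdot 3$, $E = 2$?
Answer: $-792$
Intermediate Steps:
$A{\left(y \right)} = 18$
$c{\left(Y \right)} = -3 + Y$ ($c{\left(Y \right)} = -6 + \left(\left(2 + 1\right) + Y\right) = -6 + \left(3 + Y\right) = -3 + Y$)
$C{\left(T \right)} = \frac{T}{5}$
$A{\left(-3 \right)} C{\left(c{\left(-1 \right)} \right)} 55 = 18 \frac{-3 - 1}{5} \cdot 55 = 18 \cdot \frac{1}{5} \left(-4\right) 55 = 18 \left(- \frac{4}{5}\right) 55 = \left(- \frac{72}{5}\right) 55 = -792$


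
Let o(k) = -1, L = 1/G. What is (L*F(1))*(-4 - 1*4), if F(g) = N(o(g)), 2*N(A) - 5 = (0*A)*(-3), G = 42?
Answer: -10/21 ≈ -0.47619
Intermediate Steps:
L = 1/42 ≈ 0.023810
N(A) = 5/2 (N(A) = 5/2 + ((0*A)*(-3))/2 = 5/2 + (0*(-3))/2 = 5/2 + (1/2)*0 = 5/2 + 0 = 5/2)
F(g) = 5/2
(L*F(1))*(-4 - 1*4) = ((1/42)*(5/2))*(-4 - 1*4) = 5*(-4 - 4)/84 = (5/84)*(-8) = -10/21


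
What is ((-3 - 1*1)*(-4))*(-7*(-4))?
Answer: 448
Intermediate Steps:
((-3 - 1*1)*(-4))*(-7*(-4)) = ((-3 - 1)*(-4))*28 = -4*(-4)*28 = 16*28 = 448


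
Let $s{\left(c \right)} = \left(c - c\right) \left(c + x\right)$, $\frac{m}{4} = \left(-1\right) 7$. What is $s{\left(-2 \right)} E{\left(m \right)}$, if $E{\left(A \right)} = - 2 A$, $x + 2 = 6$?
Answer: $0$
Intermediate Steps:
$m = -28$ ($m = 4 \left(\left(-1\right) 7\right) = 4 \left(-7\right) = -28$)
$x = 4$ ($x = -2 + 6 = 4$)
$s{\left(c \right)} = 0$ ($s{\left(c \right)} = \left(c - c\right) \left(c + 4\right) = 0 \left(4 + c\right) = 0$)
$s{\left(-2 \right)} E{\left(m \right)} = 0 \left(\left(-2\right) \left(-28\right)\right) = 0 \cdot 56 = 0$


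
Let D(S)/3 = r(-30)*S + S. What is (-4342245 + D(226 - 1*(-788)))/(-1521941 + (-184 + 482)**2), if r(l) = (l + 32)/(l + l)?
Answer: 21696522/7165685 ≈ 3.0278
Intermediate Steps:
r(l) = (32 + l)/(2*l) (r(l) = (32 + l)/((2*l)) = (32 + l)*(1/(2*l)) = (32 + l)/(2*l))
D(S) = 29*S/10 (D(S) = 3*(((1/2)*(32 - 30)/(-30))*S + S) = 3*(((1/2)*(-1/30)*2)*S + S) = 3*(-S/30 + S) = 3*(29*S/30) = 29*S/10)
(-4342245 + D(226 - 1*(-788)))/(-1521941 + (-184 + 482)**2) = (-4342245 + 29*(226 - 1*(-788))/10)/(-1521941 + (-184 + 482)**2) = (-4342245 + 29*(226 + 788)/10)/(-1521941 + 298**2) = (-4342245 + (29/10)*1014)/(-1521941 + 88804) = (-4342245 + 14703/5)/(-1433137) = -21696522/5*(-1/1433137) = 21696522/7165685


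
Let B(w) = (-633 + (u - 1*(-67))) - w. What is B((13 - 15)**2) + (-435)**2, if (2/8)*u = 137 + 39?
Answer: 189359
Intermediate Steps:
u = 704 (u = 4*(137 + 39) = 4*176 = 704)
B(w) = 138 - w (B(w) = (-633 + (704 - 1*(-67))) - w = (-633 + (704 + 67)) - w = (-633 + 771) - w = 138 - w)
B((13 - 15)**2) + (-435)**2 = (138 - (13 - 15)**2) + (-435)**2 = (138 - 1*(-2)**2) + 189225 = (138 - 1*4) + 189225 = (138 - 4) + 189225 = 134 + 189225 = 189359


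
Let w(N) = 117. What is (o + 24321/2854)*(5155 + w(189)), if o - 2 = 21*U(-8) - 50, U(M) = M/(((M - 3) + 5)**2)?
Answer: -996326284/4281 ≈ -2.3273e+5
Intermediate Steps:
U(M) = M/(2 + M)**2 (U(M) = M/(((-3 + M) + 5)**2) = M/((2 + M)**2) = M/(2 + M)**2)
o = -158/3 (o = 2 + (21*(-8/(2 - 8)**2) - 50) = 2 + (21*(-8/(-6)**2) - 50) = 2 + (21*(-8*1/36) - 50) = 2 + (21*(-2/9) - 50) = 2 + (-14/3 - 50) = 2 - 164/3 = -158/3 ≈ -52.667)
(o + 24321/2854)*(5155 + w(189)) = (-158/3 + 24321/2854)*(5155 + 117) = (-158/3 + 24321*(1/2854))*5272 = (-158/3 + 24321/2854)*5272 = -377969/8562*5272 = -996326284/4281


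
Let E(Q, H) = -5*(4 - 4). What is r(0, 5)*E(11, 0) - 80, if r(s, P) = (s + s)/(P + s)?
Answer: -80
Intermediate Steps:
r(s, P) = 2*s/(P + s) (r(s, P) = (2*s)/(P + s) = 2*s/(P + s))
E(Q, H) = 0 (E(Q, H) = -5*0 = 0)
r(0, 5)*E(11, 0) - 80 = (2*0/(5 + 0))*0 - 80 = (2*0/5)*0 - 80 = (2*0*(⅕))*0 - 80 = 0*0 - 80 = 0 - 80 = -80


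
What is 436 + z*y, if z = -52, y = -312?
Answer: 16660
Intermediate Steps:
436 + z*y = 436 - 52*(-312) = 436 + 16224 = 16660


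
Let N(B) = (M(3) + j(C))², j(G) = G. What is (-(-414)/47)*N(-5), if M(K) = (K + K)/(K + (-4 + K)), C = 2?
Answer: 10350/47 ≈ 220.21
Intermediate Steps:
M(K) = 2*K/(-4 + 2*K) (M(K) = (2*K)/(-4 + 2*K) = 2*K/(-4 + 2*K))
N(B) = 25 (N(B) = (3/(-2 + 3) + 2)² = (3/1 + 2)² = (3*1 + 2)² = (3 + 2)² = 5² = 25)
(-(-414)/47)*N(-5) = -(-414)/47*25 = -46*(-9/47)*25 = (414/47)*25 = 10350/47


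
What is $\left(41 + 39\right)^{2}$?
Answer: $6400$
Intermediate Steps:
$\left(41 + 39\right)^{2} = 80^{2} = 6400$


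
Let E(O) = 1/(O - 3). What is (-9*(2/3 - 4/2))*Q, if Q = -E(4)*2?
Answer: -24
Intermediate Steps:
E(O) = 1/(-3 + O)
Q = -2 (Q = -1/(-3 + 4)*2 = -1/1*2 = -1*1*2 = -1*2 = -2)
(-9*(2/3 - 4/2))*Q = -9*(2/3 - 4/2)*(-2) = -9*(2*(1/3) - 4*1/2)*(-2) = -9*(2/3 - 2)*(-2) = -9*(-4/3)*(-2) = 12*(-2) = -24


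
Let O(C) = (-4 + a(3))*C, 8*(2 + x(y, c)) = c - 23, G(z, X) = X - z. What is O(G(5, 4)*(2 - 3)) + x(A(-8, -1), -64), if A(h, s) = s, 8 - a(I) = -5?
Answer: -31/8 ≈ -3.8750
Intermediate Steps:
a(I) = 13 (a(I) = 8 - 1*(-5) = 8 + 5 = 13)
x(y, c) = -39/8 + c/8 (x(y, c) = -2 + (c - 23)/8 = -2 + (-23 + c)/8 = -2 + (-23/8 + c/8) = -39/8 + c/8)
O(C) = 9*C (O(C) = (-4 + 13)*C = 9*C)
O(G(5, 4)*(2 - 3)) + x(A(-8, -1), -64) = 9*((4 - 1*5)*(2 - 3)) + (-39/8 + (1/8)*(-64)) = 9*((4 - 5)*(-1)) + (-39/8 - 8) = 9*(-1*(-1)) - 103/8 = 9*1 - 103/8 = 9 - 103/8 = -31/8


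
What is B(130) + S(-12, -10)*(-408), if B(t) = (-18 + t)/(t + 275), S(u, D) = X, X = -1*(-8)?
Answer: -1321808/405 ≈ -3263.7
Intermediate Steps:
X = 8
S(u, D) = 8
B(t) = (-18 + t)/(275 + t)
B(130) + S(-12, -10)*(-408) = (-18 + 130)/(275 + 130) + 8*(-408) = 112/405 - 3264 = -1321808/405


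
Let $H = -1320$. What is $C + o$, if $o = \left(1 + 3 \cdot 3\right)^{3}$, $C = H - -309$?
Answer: $-11$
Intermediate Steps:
$C = -1011$ ($C = -1320 - -309 = -1320 + 309 = -1011$)
$o = 1000$ ($o = \left(1 + 9\right)^{3} = 10^{3} = 1000$)
$C + o = -1011 + 1000 = -11$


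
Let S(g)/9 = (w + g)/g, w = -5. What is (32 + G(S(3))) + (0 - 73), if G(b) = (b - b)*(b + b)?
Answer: -41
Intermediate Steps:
S(g) = 9*(-5 + g)/g (S(g) = 9*((-5 + g)/g) = 9*(-5 + g)/g)
G(b) = 0 (G(b) = 0*(2*b) = 0)
(32 + G(S(3))) + (0 - 73) = (32 + 0) + (0 - 73) = 32 - 73 = -41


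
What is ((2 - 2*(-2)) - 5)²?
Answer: 1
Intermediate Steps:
((2 - 2*(-2)) - 5)² = ((2 + 4) - 5)² = (6 - 5)² = 1² = 1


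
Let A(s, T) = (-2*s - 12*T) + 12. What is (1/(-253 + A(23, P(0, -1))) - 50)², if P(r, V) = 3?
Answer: 260854801/104329 ≈ 2500.3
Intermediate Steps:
A(s, T) = 12 - 12*T - 2*s (A(s, T) = (-12*T - 2*s) + 12 = 12 - 12*T - 2*s)
(1/(-253 + A(23, P(0, -1))) - 50)² = (1/(-253 + (12 - 12*3 - 2*23)) - 50)² = (1/(-253 + (12 - 36 - 46)) - 50)² = (1/(-253 - 70) - 50)² = (1/(-323) - 50)² = (-1/323 - 50)² = (-16151/323)² = 260854801/104329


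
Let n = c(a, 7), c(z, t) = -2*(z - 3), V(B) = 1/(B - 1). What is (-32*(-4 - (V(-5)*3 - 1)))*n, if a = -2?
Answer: 800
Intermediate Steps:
V(B) = 1/(-1 + B)
c(z, t) = 6 - 2*z (c(z, t) = -2*(-3 + z) = 6 - 2*z)
n = 10 (n = 6 - 2*(-2) = 6 + 4 = 10)
(-32*(-4 - (V(-5)*3 - 1)))*n = -32*(-4 - (3/(-1 - 5) - 1))*10 = -32*(-4 - (3/(-6) - 1))*10 = -32*(-4 - (-⅙*3 - 1))*10 = -32*(-4 - (-½ - 1))*10 = -32*(-4 - 1*(-3/2))*10 = -32*(-4 + 3/2)*10 = -32*(-5/2)*10 = 80*10 = 800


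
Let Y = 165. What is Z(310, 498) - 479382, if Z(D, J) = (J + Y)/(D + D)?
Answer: -297216177/620 ≈ -4.7938e+5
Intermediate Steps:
Z(D, J) = (165 + J)/(2*D) (Z(D, J) = (J + 165)/(D + D) = (165 + J)/((2*D)) = (165 + J)*(1/(2*D)) = (165 + J)/(2*D))
Z(310, 498) - 479382 = (½)*(165 + 498)/310 - 479382 = (½)*(1/310)*663 - 479382 = 663/620 - 479382 = -297216177/620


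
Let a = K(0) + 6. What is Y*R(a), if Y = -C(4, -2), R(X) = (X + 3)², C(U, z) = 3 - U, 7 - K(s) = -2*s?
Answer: 256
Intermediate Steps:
K(s) = 7 + 2*s (K(s) = 7 - (-2)*s = 7 + 2*s)
a = 13 (a = (7 + 2*0) + 6 = (7 + 0) + 6 = 7 + 6 = 13)
R(X) = (3 + X)²
Y = 1 (Y = -(3 - 1*4) = -(3 - 4) = -1*(-1) = 1)
Y*R(a) = 1*(3 + 13)² = 1*16² = 1*256 = 256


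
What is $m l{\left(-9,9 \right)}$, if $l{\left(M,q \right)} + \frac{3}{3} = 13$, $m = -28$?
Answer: $-336$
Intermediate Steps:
$l{\left(M,q \right)} = 12$ ($l{\left(M,q \right)} = -1 + 13 = 12$)
$m l{\left(-9,9 \right)} = \left(-28\right) 12 = -336$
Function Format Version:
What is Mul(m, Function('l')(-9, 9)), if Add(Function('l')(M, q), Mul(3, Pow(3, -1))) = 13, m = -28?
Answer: -336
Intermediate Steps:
Function('l')(M, q) = 12 (Function('l')(M, q) = Add(-1, 13) = 12)
Mul(m, Function('l')(-9, 9)) = Mul(-28, 12) = -336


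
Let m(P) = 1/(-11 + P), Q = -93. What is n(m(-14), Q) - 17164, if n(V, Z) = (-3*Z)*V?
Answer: -429379/25 ≈ -17175.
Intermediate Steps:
n(V, Z) = -3*V*Z
n(m(-14), Q) - 17164 = -3*(-93)/(-11 - 14) - 17164 = -3*(-93)/(-25) - 17164 = -3*(-1/25)*(-93) - 17164 = -279/25 - 17164 = -429379/25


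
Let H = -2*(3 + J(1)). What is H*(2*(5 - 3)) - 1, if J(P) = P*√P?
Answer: -33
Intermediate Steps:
J(P) = P^(3/2)
H = -8 (H = -2*(3 + 1^(3/2)) = -2*(3 + 1) = -2*4 = -8)
H*(2*(5 - 3)) - 1 = -16*(5 - 3) - 1 = -16*2 - 1 = -8*4 - 1 = -32 - 1 = -33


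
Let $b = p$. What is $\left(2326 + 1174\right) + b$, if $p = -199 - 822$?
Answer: $2479$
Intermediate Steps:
$p = -1021$
$b = -1021$
$\left(2326 + 1174\right) + b = \left(2326 + 1174\right) - 1021 = 3500 - 1021 = 2479$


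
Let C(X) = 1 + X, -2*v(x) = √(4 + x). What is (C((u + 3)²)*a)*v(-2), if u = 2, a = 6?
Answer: -78*√2 ≈ -110.31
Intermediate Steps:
v(x) = -√(4 + x)/2
(C((u + 3)²)*a)*v(-2) = ((1 + (2 + 3)²)*6)*(-√(4 - 2)/2) = ((1 + 5²)*6)*(-√2/2) = ((1 + 25)*6)*(-√2/2) = (26*6)*(-√2/2) = 156*(-√2/2) = -78*√2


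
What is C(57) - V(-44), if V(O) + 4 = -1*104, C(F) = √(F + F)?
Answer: 108 + √114 ≈ 118.68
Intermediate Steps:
C(F) = √2*√F (C(F) = √(2*F) = √2*√F)
V(O) = -108 (V(O) = -4 - 1*104 = -4 - 104 = -108)
C(57) - V(-44) = √2*√57 - 1*(-108) = √114 + 108 = 108 + √114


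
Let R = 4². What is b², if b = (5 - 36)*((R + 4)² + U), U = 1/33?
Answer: 167470011361/1089 ≈ 1.5378e+8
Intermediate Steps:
R = 16
U = 1/33 ≈ 0.030303
b = -409231/33 (b = (5 - 36)*((16 + 4)² + 1/33) = -31*(20² + 1/33) = -31*(400 + 1/33) = -31*13201/33 = -409231/33 ≈ -12401.)
b² = (-409231/33)² = 167470011361/1089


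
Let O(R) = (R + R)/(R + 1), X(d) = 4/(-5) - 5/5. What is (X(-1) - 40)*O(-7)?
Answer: -1463/15 ≈ -97.533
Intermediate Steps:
X(d) = -9/5 (X(d) = 4*(-⅕) - 5*⅕ = -⅘ - 1 = -9/5)
O(R) = 2*R/(1 + R) (O(R) = (2*R)/(1 + R) = 2*R/(1 + R))
(X(-1) - 40)*O(-7) = (-9/5 - 40)*(2*(-7)/(1 - 7)) = -418*(-7)/(5*(-6)) = -418*(-7)*(-1)/(5*6) = -209/5*7/3 = -1463/15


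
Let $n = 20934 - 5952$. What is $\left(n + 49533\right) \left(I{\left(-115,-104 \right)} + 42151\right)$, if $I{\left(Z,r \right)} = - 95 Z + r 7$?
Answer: $3377231220$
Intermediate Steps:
$I{\left(Z,r \right)} = - 95 Z + 7 r$
$n = 14982$ ($n = 20934 - 5952 = 14982$)
$\left(n + 49533\right) \left(I{\left(-115,-104 \right)} + 42151\right) = \left(14982 + 49533\right) \left(\left(\left(-95\right) \left(-115\right) + 7 \left(-104\right)\right) + 42151\right) = 64515 \left(\left(10925 - 728\right) + 42151\right) = 64515 \left(10197 + 42151\right) = 64515 \cdot 52348 = 3377231220$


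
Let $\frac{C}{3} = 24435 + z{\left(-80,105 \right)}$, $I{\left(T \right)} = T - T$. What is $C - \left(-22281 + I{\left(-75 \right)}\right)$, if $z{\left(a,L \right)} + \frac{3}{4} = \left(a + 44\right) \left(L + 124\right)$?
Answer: $\frac{283407}{4} \approx 70852.0$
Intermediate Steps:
$z{\left(a,L \right)} = - \frac{3}{4} + \left(44 + a\right) \left(124 + L\right)$ ($z{\left(a,L \right)} = - \frac{3}{4} + \left(a + 44\right) \left(L + 124\right) = - \frac{3}{4} + \left(44 + a\right) \left(124 + L\right)$)
$I{\left(T \right)} = 0$
$C = \frac{194283}{4}$ ($C = 3 \left(24435 + \left(\frac{21821}{4} + 44 \cdot 105 + 124 \left(-80\right) + 105 \left(-80\right)\right)\right) = 3 \left(24435 + \left(\frac{21821}{4} + 4620 - 9920 - 8400\right)\right) = 3 \left(24435 - \frac{32979}{4}\right) = 3 \cdot \frac{64761}{4} = \frac{194283}{4} \approx 48571.0$)
$C - \left(-22281 + I{\left(-75 \right)}\right) = \frac{194283}{4} - \left(-22281 + 0\right) = \frac{194283}{4} - -22281 = \frac{194283}{4} + 22281 = \frac{283407}{4}$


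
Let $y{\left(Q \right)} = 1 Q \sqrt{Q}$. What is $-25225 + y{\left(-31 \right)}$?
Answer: $-25225 - 31 i \sqrt{31} \approx -25225.0 - 172.6 i$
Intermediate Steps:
$y{\left(Q \right)} = Q^{\frac{3}{2}}$ ($y{\left(Q \right)} = 1 Q^{\frac{3}{2}} = Q^{\frac{3}{2}}$)
$-25225 + y{\left(-31 \right)} = -25225 + \left(-31\right)^{\frac{3}{2}} = -25225 - 31 i \sqrt{31}$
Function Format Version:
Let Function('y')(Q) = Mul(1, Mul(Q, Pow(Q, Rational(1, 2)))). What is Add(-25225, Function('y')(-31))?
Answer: Add(-25225, Mul(-31, I, Pow(31, Rational(1, 2)))) ≈ Add(-25225., Mul(-172.60, I))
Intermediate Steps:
Function('y')(Q) = Pow(Q, Rational(3, 2)) (Function('y')(Q) = Mul(1, Pow(Q, Rational(3, 2))) = Pow(Q, Rational(3, 2)))
Add(-25225, Function('y')(-31)) = Add(-25225, Pow(-31, Rational(3, 2))) = Add(-25225, Mul(-31, I, Pow(31, Rational(1, 2))))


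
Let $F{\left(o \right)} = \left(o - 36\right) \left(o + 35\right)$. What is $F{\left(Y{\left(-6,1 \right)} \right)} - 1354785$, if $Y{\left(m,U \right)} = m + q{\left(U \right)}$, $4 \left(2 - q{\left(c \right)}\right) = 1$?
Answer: $- \frac{21696363}{16} \approx -1.356 \cdot 10^{6}$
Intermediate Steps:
$q{\left(c \right)} = \frac{7}{4}$ ($q{\left(c \right)} = 2 - \frac{1}{4} = \frac{7}{4}$)
$Y{\left(m,U \right)} = \frac{7}{4} + m$ ($Y{\left(m,U \right)} = m + \frac{7}{4} = \frac{7}{4} + m$)
$F{\left(o \right)} = \left(-36 + o\right) \left(35 + o\right)$
$F{\left(Y{\left(-6,1 \right)} \right)} - 1354785 = \left(-1260 + \left(\frac{7}{4} - 6\right)^{2} - \left(\frac{7}{4} - 6\right)\right) - 1354785 = \left(-1260 + \left(- \frac{17}{4}\right)^{2} - - \frac{17}{4}\right) - 1354785 = \left(-1260 + \frac{289}{16} + \frac{17}{4}\right) - 1354785 = - \frac{19803}{16} - 1354785 = - \frac{21696363}{16}$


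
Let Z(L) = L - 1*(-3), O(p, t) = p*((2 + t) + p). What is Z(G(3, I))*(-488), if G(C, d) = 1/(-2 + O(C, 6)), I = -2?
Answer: -45872/31 ≈ -1479.7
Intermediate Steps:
O(p, t) = p*(2 + p + t)
G(C, d) = 1/(-2 + C*(8 + C)) (G(C, d) = 1/(-2 + C*(2 + C + 6)) = 1/(-2 + C*(8 + C)))
Z(L) = 3 + L (Z(L) = L + 3 = 3 + L)
Z(G(3, I))*(-488) = (3 + 1/(-2 + 3*(8 + 3)))*(-488) = (3 + 1/(-2 + 3*11))*(-488) = (3 + 1/(-2 + 33))*(-488) = (3 + 1/31)*(-488) = (94/31)*(-488) = -45872/31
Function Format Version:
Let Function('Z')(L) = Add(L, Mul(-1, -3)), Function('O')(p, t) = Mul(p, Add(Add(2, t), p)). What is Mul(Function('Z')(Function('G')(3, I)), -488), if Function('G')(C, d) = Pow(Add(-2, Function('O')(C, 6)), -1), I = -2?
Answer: Rational(-45872, 31) ≈ -1479.7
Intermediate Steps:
Function('O')(p, t) = Mul(p, Add(2, p, t))
Function('G')(C, d) = Pow(Add(-2, Mul(C, Add(8, C))), -1) (Function('G')(C, d) = Pow(Add(-2, Mul(C, Add(2, C, 6))), -1) = Pow(Add(-2, Mul(C, Add(8, C))), -1))
Function('Z')(L) = Add(3, L) (Function('Z')(L) = Add(L, 3) = Add(3, L))
Mul(Function('Z')(Function('G')(3, I)), -488) = Mul(Add(3, Pow(Add(-2, Mul(3, Add(8, 3))), -1)), -488) = Mul(Add(3, Pow(Add(-2, Mul(3, 11)), -1)), -488) = Mul(Add(3, Pow(Add(-2, 33), -1)), -488) = Mul(Add(3, Pow(31, -1)), -488) = Mul(Add(3, Rational(1, 31)), -488) = Mul(Rational(94, 31), -488) = Rational(-45872, 31)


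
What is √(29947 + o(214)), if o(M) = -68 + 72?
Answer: √29951 ≈ 173.06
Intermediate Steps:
o(M) = 4
√(29947 + o(214)) = √(29947 + 4) = √29951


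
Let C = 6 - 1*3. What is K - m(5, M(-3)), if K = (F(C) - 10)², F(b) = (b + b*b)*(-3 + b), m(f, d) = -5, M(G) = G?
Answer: 105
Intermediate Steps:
C = 3 (C = 6 - 3 = 3)
F(b) = (-3 + b)*(b + b²) (F(b) = (b + b²)*(-3 + b) = (-3 + b)*(b + b²))
K = 100 (K = (3*(-3 + 3² - 2*3) - 10)² = (3*(-3 + 9 - 6) - 10)² = (3*0 - 10)² = (0 - 10)² = (-10)² = 100)
K - m(5, M(-3)) = 100 - 1*(-5) = 100 + 5 = 105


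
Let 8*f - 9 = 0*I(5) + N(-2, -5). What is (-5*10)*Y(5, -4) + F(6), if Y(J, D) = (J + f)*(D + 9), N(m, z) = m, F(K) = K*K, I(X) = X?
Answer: -5731/4 ≈ -1432.8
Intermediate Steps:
F(K) = K²
f = 7/8 (f = 9/8 + (0*5 - 2)/8 = 9/8 + (0 - 2)/8 = 9/8 + (⅛)*(-2) = 9/8 - ¼ = 7/8 ≈ 0.87500)
Y(J, D) = (9 + D)*(7/8 + J) (Y(J, D) = (J + 7/8)*(D + 9) = (7/8 + J)*(9 + D) = (9 + D)*(7/8 + J))
(-5*10)*Y(5, -4) + F(6) = (-5*10)*(63/8 + 9*5 + (7/8)*(-4) - 4*5) + 6² = -50*(63/8 + 45 - 7/2 - 20) + 36 = -50*235/8 + 36 = -5875/4 + 36 = -5731/4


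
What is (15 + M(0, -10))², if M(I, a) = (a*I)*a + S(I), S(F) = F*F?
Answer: 225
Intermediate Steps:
S(F) = F²
M(I, a) = I² + I*a² (M(I, a) = (a*I)*a + I² = (I*a)*a + I² = I*a² + I² = I² + I*a²)
(15 + M(0, -10))² = (15 + 0*(0 + (-10)²))² = (15 + 0*(0 + 100))² = (15 + 0*100)² = (15 + 0)² = 15² = 225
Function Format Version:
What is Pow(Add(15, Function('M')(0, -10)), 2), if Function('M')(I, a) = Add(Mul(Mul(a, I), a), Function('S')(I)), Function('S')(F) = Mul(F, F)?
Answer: 225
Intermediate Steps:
Function('S')(F) = Pow(F, 2)
Function('M')(I, a) = Add(Pow(I, 2), Mul(I, Pow(a, 2))) (Function('M')(I, a) = Add(Mul(Mul(a, I), a), Pow(I, 2)) = Add(Mul(Mul(I, a), a), Pow(I, 2)) = Add(Mul(I, Pow(a, 2)), Pow(I, 2)) = Add(Pow(I, 2), Mul(I, Pow(a, 2))))
Pow(Add(15, Function('M')(0, -10)), 2) = Pow(Add(15, Mul(0, Add(0, Pow(-10, 2)))), 2) = Pow(Add(15, Mul(0, Add(0, 100))), 2) = Pow(Add(15, Mul(0, 100)), 2) = Pow(Add(15, 0), 2) = Pow(15, 2) = 225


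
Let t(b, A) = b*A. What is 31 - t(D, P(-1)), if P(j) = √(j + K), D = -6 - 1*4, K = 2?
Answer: 41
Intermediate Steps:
D = -10 (D = -6 - 4 = -10)
P(j) = √(2 + j) (P(j) = √(j + 2) = √(2 + j))
t(b, A) = A*b
31 - t(D, P(-1)) = 31 - √(2 - 1)*(-10) = 31 - √1*(-10) = 31 - (-10) = 31 - 1*(-10) = 31 + 10 = 41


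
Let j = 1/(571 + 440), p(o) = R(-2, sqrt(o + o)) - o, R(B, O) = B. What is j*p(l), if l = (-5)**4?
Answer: -209/337 ≈ -0.62018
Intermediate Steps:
l = 625
p(o) = -2 - o
j = 1/1011 ≈ 0.00098912
j*p(l) = (-2 - 1*625)/1011 = (-2 - 625)/1011 = (1/1011)*(-627) = -209/337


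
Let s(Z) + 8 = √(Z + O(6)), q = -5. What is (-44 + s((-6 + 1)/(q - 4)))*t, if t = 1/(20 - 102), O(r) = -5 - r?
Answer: 26/41 - I*√94/246 ≈ 0.63415 - 0.039412*I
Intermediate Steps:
s(Z) = -8 + √(-11 + Z) (s(Z) = -8 + √(Z + (-5 - 1*6)) = -8 + √(Z + (-5 - 6)) = -8 + √(Z - 11) = -8 + √(-11 + Z))
t = -1/82 (t = 1/(-82) = -1/82 ≈ -0.012195)
(-44 + s((-6 + 1)/(q - 4)))*t = (-44 + (-8 + √(-11 + (-6 + 1)/(-5 - 4))))*(-1/82) = (-44 + (-8 + √(-11 - 5/(-9))))*(-1/82) = (-44 + (-8 + √(-11 - 5*(-⅑))))*(-1/82) = (-44 + (-8 + √(-11 + 5/9)))*(-1/82) = (-44 + (-8 + √(-94/9)))*(-1/82) = (-44 + (-8 + I*√94/3))*(-1/82) = (-52 + I*√94/3)*(-1/82) = 26/41 - I*√94/246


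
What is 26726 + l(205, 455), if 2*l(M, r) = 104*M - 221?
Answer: 74551/2 ≈ 37276.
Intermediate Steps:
l(M, r) = -221/2 + 52*M (l(M, r) = (104*M - 221)/2 = (-221 + 104*M)/2 = -221/2 + 52*M)
26726 + l(205, 455) = 26726 + (-221/2 + 52*205) = 26726 + (-221/2 + 10660) = 26726 + 21099/2 = 74551/2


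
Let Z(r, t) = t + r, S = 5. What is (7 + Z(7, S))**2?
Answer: 361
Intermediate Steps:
Z(r, t) = r + t
(7 + Z(7, S))**2 = (7 + (7 + 5))**2 = (7 + 12)**2 = 19**2 = 361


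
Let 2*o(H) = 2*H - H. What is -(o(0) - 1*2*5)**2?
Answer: -100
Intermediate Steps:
o(H) = H/2 (o(H) = (2*H - H)/2 = H/2)
-(o(0) - 1*2*5)**2 = -((1/2)*0 - 1*2*5)**2 = -(0 - 2*5)**2 = -(0 - 10)**2 = -1*(-10)**2 = -1*100 = -100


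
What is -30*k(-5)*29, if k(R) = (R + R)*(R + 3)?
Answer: -17400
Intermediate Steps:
k(R) = 2*R*(3 + R) (k(R) = (2*R)*(3 + R) = 2*R*(3 + R))
-30*k(-5)*29 = -30*(2*(-5)*(3 - 5))*29 = -30*(2*(-5)*(-2))*29 = -30*20*29 = -600*29 = -1*17400 = -17400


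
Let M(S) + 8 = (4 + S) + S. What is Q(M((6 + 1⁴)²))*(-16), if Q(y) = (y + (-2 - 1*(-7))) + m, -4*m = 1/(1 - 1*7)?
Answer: -4754/3 ≈ -1584.7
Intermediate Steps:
M(S) = -4 + 2*S (M(S) = -8 + ((4 + S) + S) = -8 + (4 + 2*S) = -4 + 2*S)
m = 1/24 (m = -1/(4*(1 - 1*7)) = -1/(4*(1 - 7)) = -¼/(-6) = -¼*(-⅙) = 1/24 ≈ 0.041667)
Q(y) = 121/24 + y (Q(y) = (y + (-2 - 1*(-7))) + 1/24 = (y + (-2 + 7)) + 1/24 = (y + 5) + 1/24 = (5 + y) + 1/24 = 121/24 + y)
Q(M((6 + 1⁴)²))*(-16) = (121/24 + (-4 + 2*(6 + 1⁴)²))*(-16) = (121/24 + (-4 + 2*(6 + 1)²))*(-16) = (121/24 + (-4 + 2*7²))*(-16) = (121/24 + (-4 + 2*49))*(-16) = (121/24 + (-4 + 98))*(-16) = (121/24 + 94)*(-16) = (2377/24)*(-16) = -4754/3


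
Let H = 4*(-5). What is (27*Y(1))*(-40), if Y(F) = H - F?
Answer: 22680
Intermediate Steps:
H = -20
Y(F) = -20 - F
(27*Y(1))*(-40) = (27*(-20 - 1*1))*(-40) = (27*(-20 - 1))*(-40) = (27*(-21))*(-40) = -567*(-40) = 22680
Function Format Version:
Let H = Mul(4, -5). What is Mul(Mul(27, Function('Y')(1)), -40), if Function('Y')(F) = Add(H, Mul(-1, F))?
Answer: 22680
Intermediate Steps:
H = -20
Function('Y')(F) = Add(-20, Mul(-1, F))
Mul(Mul(27, Function('Y')(1)), -40) = Mul(Mul(27, Add(-20, Mul(-1, 1))), -40) = Mul(Mul(27, Add(-20, -1)), -40) = Mul(Mul(27, -21), -40) = Mul(-567, -40) = 22680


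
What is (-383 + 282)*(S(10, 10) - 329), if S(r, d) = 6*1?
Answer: 32623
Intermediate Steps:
S(r, d) = 6
(-383 + 282)*(S(10, 10) - 329) = (-383 + 282)*(6 - 329) = -101*(-323) = 32623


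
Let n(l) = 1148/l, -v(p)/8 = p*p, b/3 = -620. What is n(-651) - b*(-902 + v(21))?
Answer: -766301564/93 ≈ -8.2398e+6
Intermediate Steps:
b = -1860 (b = 3*(-620) = -1860)
v(p) = -8*p**2 (v(p) = -8*p*p = -8*p**2)
n(-651) - b*(-902 + v(21)) = 1148/(-651) - (-1860)*(-902 - 8*21**2) = 1148*(-1/651) - (-1860)*(-902 - 8*441) = -164/93 - (-1860)*(-902 - 3528) = -164/93 - (-1860)*(-4430) = -164/93 - 1*8239800 = -164/93 - 8239800 = -766301564/93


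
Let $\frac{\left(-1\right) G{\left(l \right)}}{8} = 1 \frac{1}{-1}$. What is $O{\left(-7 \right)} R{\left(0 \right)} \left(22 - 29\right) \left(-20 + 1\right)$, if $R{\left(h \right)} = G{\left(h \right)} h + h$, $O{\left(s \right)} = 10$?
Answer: $0$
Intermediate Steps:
$G{\left(l \right)} = 8$ ($G{\left(l \right)} = - 8 \cdot 1 \frac{1}{-1} = - 8 \cdot 1 \left(-1\right) = \left(-8\right) \left(-1\right) = 8$)
$R{\left(h \right)} = 9 h$ ($R{\left(h \right)} = 8 h + h = 9 h$)
$O{\left(-7 \right)} R{\left(0 \right)} \left(22 - 29\right) \left(-20 + 1\right) = 10 \cdot 9 \cdot 0 \left(22 - 29\right) \left(-20 + 1\right) = 10 \cdot 0 \left(\left(-7\right) \left(-19\right)\right) = 0 \cdot 133 = 0$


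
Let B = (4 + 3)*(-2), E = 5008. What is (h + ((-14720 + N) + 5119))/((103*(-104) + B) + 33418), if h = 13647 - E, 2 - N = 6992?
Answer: -1988/5673 ≈ -0.35043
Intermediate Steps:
N = -6990 (N = 2 - 1*6992 = 2 - 6992 = -6990)
B = -14 (B = 7*(-2) = -14)
h = 8639 (h = 13647 - 1*5008 = 13647 - 5008 = 8639)
(h + ((-14720 + N) + 5119))/((103*(-104) + B) + 33418) = (8639 + ((-14720 - 6990) + 5119))/((103*(-104) - 14) + 33418) = (8639 + (-21710 + 5119))/((-10712 - 14) + 33418) = (8639 - 16591)/(-10726 + 33418) = -7952/22692 = -7952*1/22692 = -1988/5673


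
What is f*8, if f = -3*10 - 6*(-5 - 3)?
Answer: 144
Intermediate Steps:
f = 18 (f = -30 - 6*(-8) = -30 - 1*(-48) = -30 + 48 = 18)
f*8 = 18*8 = 144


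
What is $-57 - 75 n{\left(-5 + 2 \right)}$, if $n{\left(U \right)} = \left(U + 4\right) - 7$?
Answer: $393$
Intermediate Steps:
$n{\left(U \right)} = -3 + U$ ($n{\left(U \right)} = \left(4 + U\right) - 7 = -3 + U$)
$-57 - 75 n{\left(-5 + 2 \right)} = -57 - 75 \left(-3 + \left(-5 + 2\right)\right) = -57 - 75 \left(-3 - 3\right) = -57 - -450 = -57 + 450 = 393$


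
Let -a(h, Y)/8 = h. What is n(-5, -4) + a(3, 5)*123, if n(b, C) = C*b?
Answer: -2932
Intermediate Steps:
a(h, Y) = -8*h
n(-5, -4) + a(3, 5)*123 = -4*(-5) - 8*3*123 = 20 - 24*123 = 20 - 2952 = -2932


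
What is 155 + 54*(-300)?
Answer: -16045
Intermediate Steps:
155 + 54*(-300) = 155 - 16200 = -16045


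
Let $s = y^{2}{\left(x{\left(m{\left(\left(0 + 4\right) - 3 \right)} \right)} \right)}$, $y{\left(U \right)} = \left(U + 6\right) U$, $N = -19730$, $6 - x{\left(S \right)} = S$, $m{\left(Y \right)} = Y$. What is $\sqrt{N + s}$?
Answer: $i \sqrt{16705} \approx 129.25 i$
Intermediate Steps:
$x{\left(S \right)} = 6 - S$
$y{\left(U \right)} = U \left(6 + U\right)$ ($y{\left(U \right)} = \left(6 + U\right) U = U \left(6 + U\right)$)
$s = 3025$ ($s = \left(\left(6 - \left(\left(0 + 4\right) - 3\right)\right) \left(6 + \left(6 - \left(\left(0 + 4\right) - 3\right)\right)\right)\right)^{2} = \left(\left(6 - \left(4 - 3\right)\right) \left(6 + \left(6 - \left(4 - 3\right)\right)\right)\right)^{2} = \left(\left(6 - 1\right) \left(6 + \left(6 - 1\right)\right)\right)^{2} = \left(5 \left(6 + 5\right)\right)^{2} = \left(5 \cdot 11\right)^{2} = 55^{2} = 3025$)
$\sqrt{N + s} = \sqrt{-19730 + 3025} = \sqrt{-16705} = i \sqrt{16705}$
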